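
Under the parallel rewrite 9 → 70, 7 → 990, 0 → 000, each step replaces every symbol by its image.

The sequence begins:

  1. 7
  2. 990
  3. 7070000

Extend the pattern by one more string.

Apply φ to 7070000 symbol by symbol: 7→990, 0→000, 7→990, 0→000, 0→000, 0→000, 0→000; joined: 990 000 990 000 000 000 000.

990000990000000000000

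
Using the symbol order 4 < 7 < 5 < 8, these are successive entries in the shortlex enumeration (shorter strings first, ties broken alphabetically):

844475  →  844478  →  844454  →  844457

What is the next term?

844455

Treat 844457 as a base-4 numeral over the given alphabet and add one, carrying through any trailing 8's.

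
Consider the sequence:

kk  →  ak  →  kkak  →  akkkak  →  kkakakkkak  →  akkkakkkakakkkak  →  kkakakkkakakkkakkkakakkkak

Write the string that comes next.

This is a Fibonacci-style word recurrence s(k) = s(k−2)·s(k−1): e.g. kk·ak = kkak.
So term 8 is akkkakkkakakkkak·kkakakkkakakkkakkkakakkkak.

akkkakkkakakkkakkkakakkkakakkkakkkakakkkak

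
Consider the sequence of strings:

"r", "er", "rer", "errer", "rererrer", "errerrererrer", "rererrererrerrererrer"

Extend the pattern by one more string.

errerrererrerrererrererrerrererrer

Each term (from the third on) is the two preceding terms concatenated in order: term 3 = r·er = rer.
Continuing: errerrererrer · rererrererrerrererrer gives term 8.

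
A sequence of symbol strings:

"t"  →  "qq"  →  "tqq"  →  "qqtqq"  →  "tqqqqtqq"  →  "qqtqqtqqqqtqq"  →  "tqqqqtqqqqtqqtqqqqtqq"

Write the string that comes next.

qqtqqtqqqqtqqtqqqqtqqqqtqqtqqqqtqq

From term 3 onward, concatenate the second-to-last term with the last: t·qq = tqq, qq·tqq = qqtqq, …
So term 8 is qqtqqtqqqqtqq·tqqqqtqqqqtqqtqqqqtqq.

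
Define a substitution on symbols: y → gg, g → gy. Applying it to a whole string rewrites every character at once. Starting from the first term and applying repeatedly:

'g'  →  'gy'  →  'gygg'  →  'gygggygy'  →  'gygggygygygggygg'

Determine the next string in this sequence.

gygggygygygggygggygggygygygggygy

Applying the rule to each of the 16 symbols of gygggygygygggygg gives the pieces gy gg gy gy gy gg gy gg gy gg gy gy gy gg gy gy, which concatenate to the answer.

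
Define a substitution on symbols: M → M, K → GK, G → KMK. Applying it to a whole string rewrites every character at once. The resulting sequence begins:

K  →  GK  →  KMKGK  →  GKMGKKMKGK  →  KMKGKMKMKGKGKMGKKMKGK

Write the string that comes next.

Rewriting the 21 symbols of KMKGKMKMKGKGKMGKKMKGK one by one yields GK M GK KMK GK M GK M GK KMK GK KMK GK M KMK GK GK M GK KMK GK; concatenated:

GKMGKKMKGKMGKMGKKMKGKKMKGKMKMKGKGKMGKKMKGK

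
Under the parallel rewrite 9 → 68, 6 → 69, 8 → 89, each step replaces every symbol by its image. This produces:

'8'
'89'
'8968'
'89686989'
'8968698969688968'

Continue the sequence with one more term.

Rewriting the 16 symbols of 8968698969688968 one by one yields 89 68 69 89 69 68 89 68 69 68 69 89 89 68 69 89; concatenated:

89686989696889686968698989686989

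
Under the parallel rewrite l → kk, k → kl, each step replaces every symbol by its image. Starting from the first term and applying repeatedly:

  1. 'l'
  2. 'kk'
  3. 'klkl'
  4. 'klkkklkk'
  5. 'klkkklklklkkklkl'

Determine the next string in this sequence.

Applying the rule to each of the 16 symbols of klkkklklklkkklkl gives the pieces kl kk kl kl kl kk kl kk kl kk kl kl kl kk kl kk, which concatenate to the answer.

klkkklklklkkklkkklkkklklklkkklkk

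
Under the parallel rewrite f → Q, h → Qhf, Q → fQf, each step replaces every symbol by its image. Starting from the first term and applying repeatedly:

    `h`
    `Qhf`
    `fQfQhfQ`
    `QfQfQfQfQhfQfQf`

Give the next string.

fQfQfQfQfQfQfQfQfQfQhfQfQfQfQfQ

Applying the rule to each of the 15 symbols of QfQfQfQfQhfQfQf gives the pieces fQf Q fQf Q fQf Q fQf Q fQf Qhf Q fQf Q fQf Q, which concatenate to the answer.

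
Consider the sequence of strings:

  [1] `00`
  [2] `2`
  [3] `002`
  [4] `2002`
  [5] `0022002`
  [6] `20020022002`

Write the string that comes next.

Each term (from the third on) is the two preceding terms concatenated in order: term 3 = 00·2 = 002.
The next term joins 0022002 and 20020022002.

002200220020022002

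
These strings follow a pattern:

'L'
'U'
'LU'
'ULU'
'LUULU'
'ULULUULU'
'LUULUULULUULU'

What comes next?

ULULUULULUULUULULUULU

This is a Fibonacci-style word recurrence s(k) = s(k−2)·s(k−1): e.g. L·U = LU.
The next term joins ULULUULU and LUULUULULUULU.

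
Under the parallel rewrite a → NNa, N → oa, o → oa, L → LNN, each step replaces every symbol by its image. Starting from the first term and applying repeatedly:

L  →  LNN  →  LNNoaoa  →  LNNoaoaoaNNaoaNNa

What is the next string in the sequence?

Replace each of the 17 characters of LNNoaoaoaNNaoaNNa in place — LNN oa oa oa NNa oa NNa oa NNa oa oa NNa oa NNa oa oa NNa — and concatenate.

LNNoaoaoaNNaoaNNaoaNNaoaoaNNaoaNNaoaoaNNa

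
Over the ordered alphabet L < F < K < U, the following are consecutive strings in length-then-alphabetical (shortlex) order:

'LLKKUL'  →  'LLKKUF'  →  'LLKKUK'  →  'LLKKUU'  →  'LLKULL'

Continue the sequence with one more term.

The successor of LLKULL increments the rightmost position that isn't already U and resets every position after it to L.

LLKULF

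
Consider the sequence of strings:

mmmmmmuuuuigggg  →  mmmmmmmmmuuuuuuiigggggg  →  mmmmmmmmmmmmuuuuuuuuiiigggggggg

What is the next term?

The n-th term is 3n m's then 2n u's then n-1 i's then 2n g's, where the shown terms are n = 2, 3, 4.
At n = 5 the blocks have lengths 15, 10, 4, 10.

mmmmmmmmmmmmmmmuuuuuuuuuuiiiigggggggggg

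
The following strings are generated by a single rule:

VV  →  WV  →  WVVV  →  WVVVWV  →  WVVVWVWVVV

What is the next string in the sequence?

WVVVWVWVVVWVVVWV

Each term (from the third on) is the previous term followed by the one before it: term 3 = WV·VV = WVVV.
Continuing: WVVVWVWVVV · WVVVWV gives term 6.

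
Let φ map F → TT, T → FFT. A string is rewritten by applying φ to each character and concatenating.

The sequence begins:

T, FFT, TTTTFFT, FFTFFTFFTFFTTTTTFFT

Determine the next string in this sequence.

TTTTFFTTTTTFFTTTTTFFTTTTTFFTFFTFFTFFTFFTTTTTFFT

Applying the rule to each of the 19 symbols of FFTFFTFFTFFTTTTTFFT gives the pieces TT TT FFT TT TT FFT TT TT FFT TT TT FFT FFT FFT FFT FFT TT TT FFT, which concatenate to the answer.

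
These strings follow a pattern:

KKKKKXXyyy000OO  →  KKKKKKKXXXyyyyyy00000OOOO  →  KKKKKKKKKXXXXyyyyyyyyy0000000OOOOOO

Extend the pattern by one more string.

KKKKKKKKKKKXXXXXyyyyyyyyyyyy000000000OOOOOOOO

Term n consists of 2n+3 K's, followed by n+1 X's, followed by 3n y's, followed by 2n+1 0's, followed by 2n O's (n = 1, 2, …).
At n = 4 the blocks have lengths 11, 5, 12, 9, 8.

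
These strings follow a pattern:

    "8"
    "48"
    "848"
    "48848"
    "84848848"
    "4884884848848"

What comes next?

848488484884884848848

This is a Fibonacci-style word recurrence s(k) = s(k−2)·s(k−1): e.g. 8·48 = 848.
So term 7 is 84848848·4884884848848.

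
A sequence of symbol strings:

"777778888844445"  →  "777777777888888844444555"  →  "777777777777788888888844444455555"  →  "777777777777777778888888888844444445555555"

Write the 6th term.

Term n consists of 4n+1 7's, followed by 2n+3 8's, followed by n+3 4's, followed by 2n-1 5's (n = 1, 2, …).
Setting n = 6 gives 25, 15, 9, 11 characters in each block.

777777777777777777777777788888888888888844444444455555555555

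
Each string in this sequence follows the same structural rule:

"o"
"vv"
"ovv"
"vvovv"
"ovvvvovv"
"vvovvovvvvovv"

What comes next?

ovvvvovvvvovvovvvvovv

This is a Fibonacci-style word recurrence s(k) = s(k−2)·s(k−1): e.g. o·vv = ovv.
So term 7 is ovvvvovv·vvovvovvvvovv.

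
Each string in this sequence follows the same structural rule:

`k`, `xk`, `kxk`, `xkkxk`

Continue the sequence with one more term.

kxkxkkxk

From term 3 onward, concatenate the second-to-last term with the last: k·xk = kxk, xk·kxk = xkkxk, …
The next term joins kxk and xkkxk.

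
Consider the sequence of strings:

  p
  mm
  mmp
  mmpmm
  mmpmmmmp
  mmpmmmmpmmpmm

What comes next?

mmpmmmmpmmpmmmmpmmmmp

This is a Fibonacci-style word recurrence s(k) = s(k−1)·s(k−2): e.g. mm·p = mmp.
Continuing: mmpmmmmpmmpmm · mmpmmmmp gives term 7.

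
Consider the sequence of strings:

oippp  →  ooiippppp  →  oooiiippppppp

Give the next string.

ooooiiiippppppppp

Each string has the form o^{n} i^{n} p^{2n+1} (n = 1, 2, …).
For the next term, n = 4, so the run lengths are 4, 4, 9.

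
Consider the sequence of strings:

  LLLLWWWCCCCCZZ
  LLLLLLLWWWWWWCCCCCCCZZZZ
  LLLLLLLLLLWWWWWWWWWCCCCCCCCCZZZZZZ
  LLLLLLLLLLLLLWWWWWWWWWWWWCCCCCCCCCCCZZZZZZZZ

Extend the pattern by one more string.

Reading off run lengths: L runs 4, 7, 10, 13; W runs 3, 6, 9, 12; C runs 5, 7, 9, 11; Z runs 2, 4, 6, 8 — each is linear in n (n = 1, 2, …).
For the next term, n = 5, so the run lengths are 16, 15, 13, 10.

LLLLLLLLLLLLLLLLWWWWWWWWWWWWWWWCCCCCCCCCCCCCZZZZZZZZZZ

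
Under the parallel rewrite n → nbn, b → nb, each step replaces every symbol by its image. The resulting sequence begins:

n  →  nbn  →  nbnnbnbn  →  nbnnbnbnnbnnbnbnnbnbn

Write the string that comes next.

Applying the rule to each of the 21 symbols of nbnnbnbnnbnnbnbnnbnbn gives the pieces nbn nb nbn nbn nb nbn nb nbn nbn nb nbn nbn nb nbn nb nbn nbn nb nbn nb nbn, which concatenate to the answer.

nbnnbnbnnbnnbnbnnbnbnnbnnbnbnnbnnbnbnnbnbnnbnnbnbnnbnbn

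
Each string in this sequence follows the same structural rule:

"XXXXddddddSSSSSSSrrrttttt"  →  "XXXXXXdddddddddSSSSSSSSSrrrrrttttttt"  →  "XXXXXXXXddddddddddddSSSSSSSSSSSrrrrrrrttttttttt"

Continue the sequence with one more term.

XXXXXXXXXXdddddddddddddddSSSSSSSSSSSSSrrrrrrrrrttttttttttt

Each string has the form X^{2n} d^{3n} S^{2n+3} r^{2n-1} t^{2n+1}, where the shown terms are n = 2, 3, 4.
For the next term, n = 5, so the run lengths are 10, 15, 13, 9, 11.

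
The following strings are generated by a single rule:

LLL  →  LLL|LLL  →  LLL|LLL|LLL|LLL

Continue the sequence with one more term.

LLL|LLL|LLL|LLL|LLL|LLL|LLL|LLL

Each string is two copies of the previous one joined by '|'.
One more doubling of LLL|LLL|LLL|LLL gives the answer.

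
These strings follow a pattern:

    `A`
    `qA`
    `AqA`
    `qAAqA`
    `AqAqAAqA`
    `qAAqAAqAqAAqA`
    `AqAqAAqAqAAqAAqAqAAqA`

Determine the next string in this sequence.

qAAqAAqAqAAqAAqAqAAqAqAAqAAqAqAAqA

Each term (from the third on) is the two preceding terms concatenated in order: term 3 = A·qA = AqA.
So term 8 is qAAqAAqAqAAqA·AqAqAAqAqAAqAAqAqAAqA.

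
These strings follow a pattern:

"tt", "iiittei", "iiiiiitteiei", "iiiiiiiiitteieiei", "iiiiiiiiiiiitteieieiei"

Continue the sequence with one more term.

Each term wraps the previous one in iii on the left and ei on the right.
Applying this once more to iiiiiiiiiiiitteieieiei:

iiiiiiiiiiiiiiitteieieieiei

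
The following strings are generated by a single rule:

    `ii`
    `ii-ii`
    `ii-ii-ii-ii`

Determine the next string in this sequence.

s(k+1) = s(k)·-·s(k) — each term doubles the last with '-' between the halves.
One more doubling of ii-ii-ii-ii gives the answer.

ii-ii-ii-ii-ii-ii-ii-ii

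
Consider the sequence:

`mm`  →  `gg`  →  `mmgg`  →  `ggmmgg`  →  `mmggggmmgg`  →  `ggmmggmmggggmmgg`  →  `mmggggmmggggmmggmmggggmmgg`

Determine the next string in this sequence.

ggmmggmmggggmmggmmggggmmggggmmggmmggggmmgg

Each term (from the third on) is the two preceding terms concatenated in order: term 3 = mm·gg = mmgg.
The next term joins ggmmggmmggggmmgg and mmggggmmggggmmggmmggggmmgg.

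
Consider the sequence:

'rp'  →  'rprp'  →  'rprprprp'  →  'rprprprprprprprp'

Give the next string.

Each string is two copies of the previous one concatenated.
Doubling rprprprprprprprp:

rprprprprprprprprprprprprprprprp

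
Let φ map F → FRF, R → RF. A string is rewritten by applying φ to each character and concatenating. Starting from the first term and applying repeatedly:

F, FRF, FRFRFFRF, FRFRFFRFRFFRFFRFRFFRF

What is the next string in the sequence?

FRFRFFRFRFFRFFRFRFFRFRFFRFFRFRFFRFFRFRFFRFRFFRFFRFRFFRF

φ(FRFRFFRFRFFRFFRFRFFRF) expands symbol-by-symbol to FRF RF FRF RF FRF FRF RF FRF RF FRF FRF RF FRF FRF RF FRF RF FRF FRF RF FRF; joining the 21 pieces gives the next term.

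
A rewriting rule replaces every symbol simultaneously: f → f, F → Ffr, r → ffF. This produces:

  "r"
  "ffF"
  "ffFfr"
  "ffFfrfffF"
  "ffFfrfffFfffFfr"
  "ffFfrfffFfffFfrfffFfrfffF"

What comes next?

Replace each of the 25 characters of ffFfrfffFfffFfrfffFfrfffF in place — f f Ffr f ffF f f f Ffr f f f Ffr f ffF f f f Ffr f ffF f f f Ffr — and concatenate.

ffFfrfffFfffFfrfffFfrfffFfffFfrfffFfffFfr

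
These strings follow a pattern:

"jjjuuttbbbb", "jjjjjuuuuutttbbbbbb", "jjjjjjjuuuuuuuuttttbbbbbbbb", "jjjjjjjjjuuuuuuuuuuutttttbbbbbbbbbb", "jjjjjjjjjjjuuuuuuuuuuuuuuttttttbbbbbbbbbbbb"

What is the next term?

jjjjjjjjjjjjjuuuuuuuuuuuuuuuuutttttttbbbbbbbbbbbbbb

Reading off run lengths: j runs 3, 5, 7, 9, 11; u runs 2, 5, 8, 11, 14; t runs 2, 3, 4, 5, 6; b runs 4, 6, 8, 10, 12 — each is linear in n (n = 1, 2, …).
Setting n = 6 gives 13, 17, 7, 14 characters in each block.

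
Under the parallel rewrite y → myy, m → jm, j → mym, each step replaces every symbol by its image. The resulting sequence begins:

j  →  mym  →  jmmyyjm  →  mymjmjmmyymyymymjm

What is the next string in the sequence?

Rewriting the 18 symbols of mymjmjmmyymyymymjm one by one yields jm myy jm mym jm mym jm jm myy myy jm myy myy jm myy jm mym jm; concatenated:

jmmyyjmmymjmmymjmjmmyymyyjmmyymyyjmmyyjmmymjm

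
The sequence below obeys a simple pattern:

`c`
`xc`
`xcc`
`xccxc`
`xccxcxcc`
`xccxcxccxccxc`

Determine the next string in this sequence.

xccxcxccxccxcxccxcxcc

Each term (from the third on) is the previous term followed by the one before it: term 3 = xc·c = xcc.
So term 7 is xccxcxccxccxc·xccxcxcc.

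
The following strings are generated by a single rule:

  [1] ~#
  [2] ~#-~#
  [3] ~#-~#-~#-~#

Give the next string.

Every step duplicates the string with '-' between the halves.
Doubling ~#-~#-~#-~# with '-' between the halves:

~#-~#-~#-~#-~#-~#-~#-~#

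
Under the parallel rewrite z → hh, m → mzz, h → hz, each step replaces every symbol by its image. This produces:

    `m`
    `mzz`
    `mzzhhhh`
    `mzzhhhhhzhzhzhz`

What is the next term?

Applying the rule to each of the 15 symbols of mzzhhhhhzhzhzhz gives the pieces mzz hh hh hz hz hz hz hz hh hz hh hz hh hz hh, which concatenate to the answer.

mzzhhhhhzhzhzhzhzhhhzhhhzhhhzhh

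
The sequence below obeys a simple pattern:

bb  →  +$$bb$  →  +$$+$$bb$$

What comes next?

Each term wraps the previous one in +$$ on the left and $ on the right.
Applying this once more to +$$+$$bb$$:

+$$+$$+$$bb$$$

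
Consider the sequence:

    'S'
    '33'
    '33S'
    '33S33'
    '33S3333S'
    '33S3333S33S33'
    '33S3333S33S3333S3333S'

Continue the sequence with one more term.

From term 3 onward, concatenate the last term with the second-to-last: 33·S = 33S, 33S·33 = 33S33, …
Continuing: 33S3333S33S3333S3333S · 33S3333S33S33 gives term 8.

33S3333S33S3333S3333S33S3333S33S33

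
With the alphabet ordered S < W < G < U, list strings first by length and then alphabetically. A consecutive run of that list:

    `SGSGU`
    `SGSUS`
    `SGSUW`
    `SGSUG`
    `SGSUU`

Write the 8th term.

Continuing the enumeration 3 steps past SGSUU: SGSUU → SGWSS → SGWSW → (answer).

SGWSG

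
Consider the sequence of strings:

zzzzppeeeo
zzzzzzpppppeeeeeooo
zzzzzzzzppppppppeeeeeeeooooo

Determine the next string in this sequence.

Each string has the form z^{2n+2} p^{3n-1} e^{2n+1} o^{2n-1} (n = 1, 2, …).
At n = 4 the blocks have lengths 10, 11, 9, 7.

zzzzzzzzzzpppppppppppeeeeeeeeeooooooo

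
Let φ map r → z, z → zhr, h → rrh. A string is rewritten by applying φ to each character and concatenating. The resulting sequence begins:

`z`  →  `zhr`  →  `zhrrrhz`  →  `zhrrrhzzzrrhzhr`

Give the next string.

zhrrrhzzzrrhzhrzhrzhrzzrrhzhrrrhz

Applying the rule to each of the 15 symbols of zhrrrhzzzrrhzhr gives the pieces zhr rrh z z z rrh zhr zhr zhr z z rrh zhr rrh z, which concatenate to the answer.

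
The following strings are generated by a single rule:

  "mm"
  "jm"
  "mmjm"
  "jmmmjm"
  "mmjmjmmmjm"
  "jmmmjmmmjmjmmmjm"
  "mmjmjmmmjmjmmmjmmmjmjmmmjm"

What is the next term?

This is a Fibonacci-style word recurrence s(k) = s(k−2)·s(k−1): e.g. mm·jm = mmjm.
The next term joins jmmmjmmmjmjmmmjm and mmjmjmmmjmjmmmjmmmjmjmmmjm.

jmmmjmmmjmjmmmjmmmjmjmmmjmjmmmjmmmjmjmmmjm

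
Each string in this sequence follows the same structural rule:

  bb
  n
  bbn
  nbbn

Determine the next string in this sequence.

From term 3 onward, concatenate the second-to-last term with the last: bb·n = bbn, n·bbn = nbbn, …
So term 5 is bbn·nbbn.

bbnnbbn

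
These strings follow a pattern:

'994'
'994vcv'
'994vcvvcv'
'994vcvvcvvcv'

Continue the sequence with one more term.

Every step adds vcv to the end: s(k+1) = s(k)·vcv.
One more step from 994vcvvcvvcv gives the answer.

994vcvvcvvcvvcv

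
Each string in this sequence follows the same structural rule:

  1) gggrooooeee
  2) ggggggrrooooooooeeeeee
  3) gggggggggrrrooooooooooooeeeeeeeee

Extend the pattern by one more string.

Each string has the form g^{3n} r^{n} o^{4n} e^{3n} (n = 1, 2, …).
Setting n = 4 gives 12, 4, 16, 12 characters in each block.

ggggggggggggrrrrooooooooooooooooeeeeeeeeeeee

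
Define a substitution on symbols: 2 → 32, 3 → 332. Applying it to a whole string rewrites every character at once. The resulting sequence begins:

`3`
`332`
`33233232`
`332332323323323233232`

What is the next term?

3323323233233232332323323323233233232332323323323233232

Applying the rule to each of the 21 symbols of 332332323323323233232 gives the pieces 332 332 32 332 332 32 332 32 332 332 32 332 332 32 332 32 332 332 32 332 32, which concatenate to the answer.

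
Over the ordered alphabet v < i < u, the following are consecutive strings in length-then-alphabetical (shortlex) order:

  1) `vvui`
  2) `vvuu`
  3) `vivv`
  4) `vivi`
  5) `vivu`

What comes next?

Find the rightmost character of vivu below u, bump it to the next letter, and reset everything to its right to v.

viiv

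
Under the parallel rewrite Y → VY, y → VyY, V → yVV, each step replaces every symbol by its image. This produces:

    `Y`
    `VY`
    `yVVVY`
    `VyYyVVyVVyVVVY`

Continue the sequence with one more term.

yVVVyYVYVyYyVVyVVVyYyVVyVVVyYyVVyVVyVVVY

φ(VyYyVVyVVyVVVY) expands symbol-by-symbol to yVV VyY VY VyY yVV yVV VyY yVV yVV VyY yVV yVV yVV VY; joining the 14 pieces gives the next term.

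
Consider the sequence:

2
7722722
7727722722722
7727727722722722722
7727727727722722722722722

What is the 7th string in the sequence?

Each term wraps the previous one in 772 on the left and 722 on the right.
From 7727727727722722722722722, 2 further steps: 7727727727722722722722722 → 7727727727727722722722722722722 → (answer).

7727727727727727722722722722722722722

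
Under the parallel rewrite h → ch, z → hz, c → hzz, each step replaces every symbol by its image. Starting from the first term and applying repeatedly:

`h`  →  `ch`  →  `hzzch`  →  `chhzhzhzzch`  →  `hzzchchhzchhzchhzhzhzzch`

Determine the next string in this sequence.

chhzhzhzzchhzzchchhzhzzchchhzhzzchchhzchhzchhzhzhzzch

φ(hzzchchhzchhzchhzhzhzzch) expands symbol-by-symbol to ch hz hz hzz ch hzz ch ch hz hzz ch ch hz hzz ch ch hz ch hz ch hz hz hzz ch; joining the 24 pieces gives the next term.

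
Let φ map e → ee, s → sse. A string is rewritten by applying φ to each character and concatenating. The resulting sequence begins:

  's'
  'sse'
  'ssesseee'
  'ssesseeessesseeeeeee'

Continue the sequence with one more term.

φ(ssesseeessesseeeeeee) expands symbol-by-symbol to sse sse ee sse sse ee ee ee sse sse ee sse sse ee ee ee ee ee ee ee; joining the 20 pieces gives the next term.

ssesseeessesseeeeeeessesseeessesseeeeeeeeeeeeeee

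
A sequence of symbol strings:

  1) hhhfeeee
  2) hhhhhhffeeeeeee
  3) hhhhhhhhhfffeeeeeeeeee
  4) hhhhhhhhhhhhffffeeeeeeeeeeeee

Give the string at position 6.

hhhhhhhhhhhhhhhhhhffffffeeeeeeeeeeeeeeeeeee

Term n consists of 3n h's, followed by n f's, followed by 3n+1 e's (n = 1, 2, …).
At n = 6 the blocks have lengths 18, 6, 19.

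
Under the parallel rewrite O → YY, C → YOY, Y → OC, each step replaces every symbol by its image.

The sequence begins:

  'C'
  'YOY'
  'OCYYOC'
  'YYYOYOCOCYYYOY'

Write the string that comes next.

OCOCOCYYOCYYYOYYYYOYOCOCOCYYOC

Replace each of the 14 characters of YYYOYOCOCYYYOY in place — OC OC OC YY OC YY YOY YY YOY OC OC OC YY OC — and concatenate.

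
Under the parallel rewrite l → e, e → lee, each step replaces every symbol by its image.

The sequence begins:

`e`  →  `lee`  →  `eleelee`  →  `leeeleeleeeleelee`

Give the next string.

eleeleeleeeleeleeeleeleeleeeleeleeeleelee

Applying the rule to each of the 17 symbols of leeeleeleeeleelee gives the pieces e lee lee lee e lee lee e lee lee lee e lee lee e lee lee, which concatenate to the answer.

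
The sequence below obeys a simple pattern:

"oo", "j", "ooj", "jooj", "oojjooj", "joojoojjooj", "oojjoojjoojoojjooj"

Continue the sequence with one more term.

This is a Fibonacci-style word recurrence s(k) = s(k−2)·s(k−1): e.g. oo·j = ooj.
The next term joins joojoojjooj and oojjoojjoojoojjooj.

joojoojjoojoojjoojjoojoojjooj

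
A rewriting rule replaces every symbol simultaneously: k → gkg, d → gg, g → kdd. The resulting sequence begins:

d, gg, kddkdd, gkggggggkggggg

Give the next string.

kddgkgkddkddkddkddkddkddgkgkddkddkddkddkdd

Replace each of the 14 characters of gkggggggkggggg in place — kdd gkg kdd kdd kdd kdd kdd kdd gkg kdd kdd kdd kdd kdd — and concatenate.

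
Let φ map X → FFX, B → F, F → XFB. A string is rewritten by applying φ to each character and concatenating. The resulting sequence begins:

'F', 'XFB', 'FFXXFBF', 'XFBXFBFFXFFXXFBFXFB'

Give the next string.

FFXXFBFFFXXFBFXFBXFBFFXXFBXFBFFXFFXXFBFXFBFFXXFBF

Applying the rule to each of the 19 symbols of XFBXFBFFXFFXXFBFXFB gives the pieces FFX XFB F FFX XFB F XFB XFB FFX XFB XFB FFX FFX XFB F XFB FFX XFB F, which concatenate to the answer.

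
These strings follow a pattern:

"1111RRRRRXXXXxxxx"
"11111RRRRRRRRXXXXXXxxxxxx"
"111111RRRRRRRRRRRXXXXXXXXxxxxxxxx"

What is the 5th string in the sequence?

11111111RRRRRRRRRRRRRRRRRXXXXXXXXXXXXxxxxxxxxxxxx

Each string has the form 1^{n+3} R^{3n+2} X^{2n+2} x^{2n+2} (n = 1, 2, …).
At n = 5 the blocks have lengths 8, 17, 12, 12.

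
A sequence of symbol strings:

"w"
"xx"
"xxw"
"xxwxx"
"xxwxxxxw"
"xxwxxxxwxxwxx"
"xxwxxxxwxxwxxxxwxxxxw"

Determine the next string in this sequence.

This is a Fibonacci-style word recurrence s(k) = s(k−1)·s(k−2): e.g. xx·w = xxw.
Continuing: xxwxxxxwxxwxxxxwxxxxw · xxwxxxxwxxwxx gives term 8.

xxwxxxxwxxwxxxxwxxxxwxxwxxxxwxxwxx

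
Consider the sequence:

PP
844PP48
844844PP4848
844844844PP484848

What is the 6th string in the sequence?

844844844844844PP4848484848

Every step adds 844 to the front and 48 to the end of the previous string.
From 844844844PP484848, 2 further steps: 844844844PP484848 → 844844844844PP48484848 → (answer).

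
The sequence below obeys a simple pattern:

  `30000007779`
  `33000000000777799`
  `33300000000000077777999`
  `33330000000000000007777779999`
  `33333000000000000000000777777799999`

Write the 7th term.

Reading off run lengths: 3 runs 1, 2, 3, 4, 5; 0 runs 6, 9, 12, 15, 18; 7 runs 3, 4, 5, 6, 7; 9 runs 1, 2, 3, 4, 5 — each is linear in n (n = 1, 2, …).
For term 7, n = 7, so the run lengths are 7, 24, 9, 7.

33333330000000000000000000000007777777779999999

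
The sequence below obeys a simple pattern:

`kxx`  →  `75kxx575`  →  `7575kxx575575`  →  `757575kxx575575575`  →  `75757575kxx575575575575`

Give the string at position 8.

Every step adds 75 to the front and 575 to the end of the previous string.
From 75757575kxx575575575575, 3 further steps: 75757575kxx575575575575 → 7575757575kxx575575575575575 → 757575757575kxx575575575575575575 → (answer).

75757575757575kxx575575575575575575575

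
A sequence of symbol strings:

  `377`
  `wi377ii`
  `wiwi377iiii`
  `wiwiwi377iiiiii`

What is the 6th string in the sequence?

wiwiwiwiwi377iiiiiiiiii

Each term wraps the previous one in wi on the left and ii on the right.
From wiwiwi377iiiiii, 2 further steps: wiwiwi377iiiiii → wiwiwiwi377iiiiiiii → (answer).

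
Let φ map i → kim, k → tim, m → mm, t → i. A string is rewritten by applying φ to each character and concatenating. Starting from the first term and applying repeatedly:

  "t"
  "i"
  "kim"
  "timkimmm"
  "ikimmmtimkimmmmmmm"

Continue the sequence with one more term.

Replace each of the 18 characters of ikimmmtimkimmmmmmm in place — kim tim kim mm mm mm i kim mm tim kim mm mm mm mm mm mm mm — and concatenate.

kimtimkimmmmmmmikimmmtimkimmmmmmmmmmmmmmm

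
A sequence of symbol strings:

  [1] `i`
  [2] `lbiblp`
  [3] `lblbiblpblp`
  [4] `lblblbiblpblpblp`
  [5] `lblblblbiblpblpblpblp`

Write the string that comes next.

Every step adds lb to the front and blp to the end of the previous string.
So the next term is lb·lblblblbiblpblpblpblp·blp.

lblblblblbiblpblpblpblpblp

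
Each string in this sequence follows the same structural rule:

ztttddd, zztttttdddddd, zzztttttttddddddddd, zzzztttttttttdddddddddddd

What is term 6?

The n-th term is n z's then 2n+1 t's then 3n d's (n = 1, 2, …).
Setting n = 6 gives 6, 13, 18 characters in each block.

zzzzzztttttttttttttdddddddddddddddddd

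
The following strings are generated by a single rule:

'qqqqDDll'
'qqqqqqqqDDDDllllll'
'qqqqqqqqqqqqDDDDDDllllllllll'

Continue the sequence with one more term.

qqqqqqqqqqqqqqqqDDDDDDDDllllllllllllll

Term n consists of 4n q's, followed by 2n D's, followed by 4n-2 l's (n = 1, 2, …).
For the next term, n = 4, so the run lengths are 16, 8, 14.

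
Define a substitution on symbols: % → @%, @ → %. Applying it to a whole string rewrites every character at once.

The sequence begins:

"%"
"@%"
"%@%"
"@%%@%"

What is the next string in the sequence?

%@%@%%@%

Expanding @%%@%: @→%, %→@%, %→@%, @→%, %→@%. Concatenated: % @% @% % @%.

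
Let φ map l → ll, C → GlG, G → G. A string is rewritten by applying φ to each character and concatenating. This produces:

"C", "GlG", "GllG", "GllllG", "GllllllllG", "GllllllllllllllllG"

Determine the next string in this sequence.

GllllllllllllllllllllllllllllllllG

φ(GllllllllllllllllG) expands symbol-by-symbol to G ll ll ll ll ll ll ll ll ll ll ll ll ll ll ll ll G; joining the 18 pieces gives the next term.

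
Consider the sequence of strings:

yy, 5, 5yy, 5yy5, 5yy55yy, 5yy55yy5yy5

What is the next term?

Each term (from the third on) is the previous term followed by the one before it: term 3 = 5·yy = 5yy.
Continuing: 5yy55yy5yy5 · 5yy55yy gives term 7.

5yy55yy5yy55yy55yy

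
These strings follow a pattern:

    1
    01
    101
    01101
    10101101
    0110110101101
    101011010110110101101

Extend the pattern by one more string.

0110110101101101011010110110101101

Each term (from the third on) is the two preceding terms concatenated in order: term 3 = 1·01 = 101.
So term 8 is 0110110101101·101011010110110101101.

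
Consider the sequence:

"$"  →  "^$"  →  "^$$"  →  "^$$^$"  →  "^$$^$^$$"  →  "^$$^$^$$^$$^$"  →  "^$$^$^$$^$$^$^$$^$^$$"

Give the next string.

From term 3 onward, concatenate the last term with the second-to-last: ^$·$ = ^$$, ^$$·^$ = ^$$^$, …
So term 8 is ^$$^$^$$^$$^$^$$^$^$$·^$$^$^$$^$$^$.

^$$^$^$$^$$^$^$$^$^$$^$$^$^$$^$$^$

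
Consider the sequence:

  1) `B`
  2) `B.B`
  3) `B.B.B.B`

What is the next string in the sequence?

Every step duplicates the string with '.' between the halves.
Doubling B.B.B.B with '.' between the halves:

B.B.B.B.B.B.B.B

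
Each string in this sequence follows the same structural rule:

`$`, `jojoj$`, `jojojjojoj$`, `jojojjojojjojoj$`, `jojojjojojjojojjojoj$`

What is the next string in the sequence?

jojojjojojjojojjojojjojoj$

Every step adds jojoj at the front: s(k+1) = jojoj·s(k).
One more step from jojojjojojjojojjojoj$ gives the answer.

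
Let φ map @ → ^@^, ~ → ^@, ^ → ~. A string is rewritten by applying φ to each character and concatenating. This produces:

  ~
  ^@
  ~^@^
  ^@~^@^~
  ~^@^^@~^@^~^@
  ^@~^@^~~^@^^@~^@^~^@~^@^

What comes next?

Replace each of the 24 characters of ^@~^@^~~^@^^@~^@^~^@~^@^ in place — ~ ^@^ ^@ ~ ^@^ ~ ^@ ^@ ~ ^@^ ~ ~ ^@^ ^@ ~ ^@^ ~ ^@ ~ ^@^ ^@ ~ ^@^ ~ — and concatenate.

~^@^^@~^@^~^@^@~^@^~~^@^^@~^@^~^@~^@^^@~^@^~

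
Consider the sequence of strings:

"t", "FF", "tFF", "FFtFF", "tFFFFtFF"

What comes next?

FFtFFtFFFFtFF

Each term (from the third on) is the two preceding terms concatenated in order: term 3 = t·FF = tFF.
So term 6 is FFtFF·tFFFFtFF.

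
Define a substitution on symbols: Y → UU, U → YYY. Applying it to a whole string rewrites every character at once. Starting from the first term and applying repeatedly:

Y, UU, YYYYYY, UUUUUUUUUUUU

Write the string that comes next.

YYYYYYYYYYYYYYYYYYYYYYYYYYYYYYYYYYYY

Apply φ to UUUUUUUUUUUU symbol by symbol: U→YYY, U→YYY, U→YYY, U→YYY, U→YYY, U→YYY, U→YYY, U→YYY, U→YYY, U→YYY, U→YYY, U→YYY; joined: YYY YYY YYY YYY YYY YYY YYY YYY YYY YYY YYY YYY.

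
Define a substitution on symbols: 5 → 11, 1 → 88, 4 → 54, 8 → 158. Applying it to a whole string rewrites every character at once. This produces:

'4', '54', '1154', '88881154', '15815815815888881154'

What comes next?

881115888111588811158881115815815815815888881154

φ(15815815815888881154) expands symbol-by-symbol to 88 11 158 88 11 158 88 11 158 88 11 158 158 158 158 158 88 88 11 54; joining the 20 pieces gives the next term.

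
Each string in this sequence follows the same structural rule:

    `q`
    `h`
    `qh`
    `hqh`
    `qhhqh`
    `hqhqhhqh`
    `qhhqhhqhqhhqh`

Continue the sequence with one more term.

hqhqhhqhqhhqhhqhqhhqh

This is a Fibonacci-style word recurrence s(k) = s(k−2)·s(k−1): e.g. q·h = qh.
The next term joins hqhqhhqh and qhhqhhqhqhhqh.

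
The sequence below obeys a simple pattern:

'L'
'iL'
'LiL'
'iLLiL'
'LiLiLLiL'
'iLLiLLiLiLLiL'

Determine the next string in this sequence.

From term 3 onward, concatenate the second-to-last term with the last: L·iL = LiL, iL·LiL = iLLiL, …
So term 7 is LiLiLLiL·iLLiLLiLiLLiL.

LiLiLLiLiLLiLLiLiLLiL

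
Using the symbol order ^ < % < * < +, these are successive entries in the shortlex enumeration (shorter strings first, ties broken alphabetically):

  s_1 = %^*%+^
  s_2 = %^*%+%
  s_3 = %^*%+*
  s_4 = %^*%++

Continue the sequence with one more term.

The successor of %^*%++ increments the rightmost position that isn't already + and resets every position after it to ^.

%^**^^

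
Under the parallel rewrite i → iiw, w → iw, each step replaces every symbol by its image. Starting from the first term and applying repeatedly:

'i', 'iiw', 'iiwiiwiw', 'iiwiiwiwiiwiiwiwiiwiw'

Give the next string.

Replace each of the 21 characters of iiwiiwiwiiwiiwiwiiwiw in place — iiw iiw iw iiw iiw iw iiw iw iiw iiw iw iiw iiw iw iiw iw iiw iiw iw iiw iw — and concatenate.

iiwiiwiwiiwiiwiwiiwiwiiwiiwiwiiwiiwiwiiwiwiiwiiwiwiiwiw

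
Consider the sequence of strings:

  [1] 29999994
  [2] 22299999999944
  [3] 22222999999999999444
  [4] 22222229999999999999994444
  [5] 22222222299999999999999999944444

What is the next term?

22222222222999999999999999999999444444

Term n consists of 2n-1 2's, followed by 3n+3 9's, followed by n 4's (n = 1, 2, …).
At n = 6 the blocks have lengths 11, 21, 6.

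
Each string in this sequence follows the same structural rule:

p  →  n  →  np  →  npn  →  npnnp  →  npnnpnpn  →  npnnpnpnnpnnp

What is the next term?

npnnpnpnnpnnpnpnnpnpn

Each term (from the third on) is the previous term followed by the one before it: term 3 = n·p = np.
The next term joins npnnpnpnnpnnp and npnnpnpn.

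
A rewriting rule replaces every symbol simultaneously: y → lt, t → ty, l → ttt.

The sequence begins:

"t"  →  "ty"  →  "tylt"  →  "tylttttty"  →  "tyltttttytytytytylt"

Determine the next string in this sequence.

Rewriting the 19 symbols of tyltttttytytytytylt one by one yields ty lt ttt ty ty ty ty ty lt ty lt ty lt ty lt ty lt ttt ty; concatenated:

tyltttttytytytytylttylttylttylttylttttty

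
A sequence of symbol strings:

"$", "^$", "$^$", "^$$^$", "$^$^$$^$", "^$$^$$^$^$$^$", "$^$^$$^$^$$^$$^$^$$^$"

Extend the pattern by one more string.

^$$^$$^$^$$^$$^$^$$^$^$$^$$^$^$$^$

This is a Fibonacci-style word recurrence s(k) = s(k−2)·s(k−1): e.g. $·^$ = $^$.
So term 8 is ^$$^$$^$^$$^$·$^$^$$^$^$$^$$^$^$$^$.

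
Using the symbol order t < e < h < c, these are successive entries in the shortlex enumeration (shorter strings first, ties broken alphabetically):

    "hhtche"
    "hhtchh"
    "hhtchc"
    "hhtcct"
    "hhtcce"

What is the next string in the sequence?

hhtcch

The successor of hhtcce increments the rightmost position that isn't already c and resets every position after it to t.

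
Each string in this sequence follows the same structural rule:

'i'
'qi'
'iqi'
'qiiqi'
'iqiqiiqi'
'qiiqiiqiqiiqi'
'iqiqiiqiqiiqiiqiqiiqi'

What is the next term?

This is a Fibonacci-style word recurrence s(k) = s(k−2)·s(k−1): e.g. i·qi = iqi.
The next term joins qiiqiiqiqiiqi and iqiqiiqiqiiqiiqiqiiqi.

qiiqiiqiqiiqiiqiqiiqiqiiqiiqiqiiqi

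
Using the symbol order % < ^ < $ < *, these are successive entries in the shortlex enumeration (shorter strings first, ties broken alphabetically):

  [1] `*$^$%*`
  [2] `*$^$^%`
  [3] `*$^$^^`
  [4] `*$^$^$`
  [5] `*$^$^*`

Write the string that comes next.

Treat *$^$^* as a base-4 numeral over the given alphabet and add one, carrying through any trailing *'s.

*$^$$%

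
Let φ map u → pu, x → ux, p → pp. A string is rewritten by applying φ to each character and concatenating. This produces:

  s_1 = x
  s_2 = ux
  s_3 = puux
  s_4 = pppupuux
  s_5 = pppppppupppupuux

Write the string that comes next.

pppppppppppppppupppppppupppupuux

Applying the rule to each of the 16 symbols of pppppppupppupuux gives the pieces pp pp pp pp pp pp pp pu pp pp pp pu pp pu pu ux, which concatenate to the answer.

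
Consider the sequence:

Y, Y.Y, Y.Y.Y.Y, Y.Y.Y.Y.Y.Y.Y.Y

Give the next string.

Every step duplicates the string with '.' between the halves.
Doubling Y.Y.Y.Y.Y.Y.Y.Y with '.' between the halves:

Y.Y.Y.Y.Y.Y.Y.Y.Y.Y.Y.Y.Y.Y.Y.Y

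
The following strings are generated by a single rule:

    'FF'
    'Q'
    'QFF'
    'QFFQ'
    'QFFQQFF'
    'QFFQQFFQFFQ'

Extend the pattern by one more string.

This is a Fibonacci-style word recurrence s(k) = s(k−1)·s(k−2): e.g. Q·FF = QFF.
The next term joins QFFQQFFQFFQ and QFFQQFF.

QFFQQFFQFFQQFFQQFF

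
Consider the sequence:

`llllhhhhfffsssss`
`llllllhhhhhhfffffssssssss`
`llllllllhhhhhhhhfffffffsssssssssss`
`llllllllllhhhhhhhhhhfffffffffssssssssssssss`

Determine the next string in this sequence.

llllllllllllhhhhhhhhhhhhfffffffffffsssssssssssssssss

The n-th term is 2n l's then 2n h's then 2n-1 f's then 3n-1 s's, where the shown terms are n = 2, 3, 4, 5.
For the next term, n = 6, so the run lengths are 12, 12, 11, 17.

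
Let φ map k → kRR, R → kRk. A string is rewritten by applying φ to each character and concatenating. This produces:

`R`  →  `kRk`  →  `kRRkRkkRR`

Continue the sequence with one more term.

Apply φ to kRRkRkkRR symbol by symbol: k→kRR, R→kRk, R→kRk, k→kRR, R→kRk, k→kRR, k→kRR, R→kRk, R→kRk; joined: kRR kRk kRk kRR kRk kRR kRR kRk kRk.

kRRkRkkRkkRRkRkkRRkRRkRkkRk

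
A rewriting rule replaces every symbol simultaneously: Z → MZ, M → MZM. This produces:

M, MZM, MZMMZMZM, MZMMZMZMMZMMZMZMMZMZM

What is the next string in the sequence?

MZMMZMZMMZMMZMZMMZMZMMZMMZMZMMZMMZMZMMZMZMMZMMZMZMMZMZM

Replace each of the 21 characters of MZMMZMZMMZMMZMZMMZMZM in place — MZM MZ MZM MZM MZ MZM MZ MZM MZM MZ MZM MZM MZ MZM MZ MZM MZM MZ MZM MZ MZM — and concatenate.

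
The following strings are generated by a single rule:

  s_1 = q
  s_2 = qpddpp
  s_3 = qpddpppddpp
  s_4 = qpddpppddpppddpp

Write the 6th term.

Every step adds pddpp to the end: s(k+1) = s(k)·pddpp.
From qpddpppddpppddpp, 2 further steps: qpddpppddpppddpp → qpddpppddpppddpppddpp → (answer).

qpddpppddpppddpppddpppddpp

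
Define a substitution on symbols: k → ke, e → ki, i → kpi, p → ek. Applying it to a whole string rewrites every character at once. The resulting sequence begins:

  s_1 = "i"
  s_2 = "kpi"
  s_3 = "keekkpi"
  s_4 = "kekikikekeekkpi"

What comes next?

kekikekpikekpikekikekikikekeekkpi

φ(kekikikekeekkpi) expands symbol-by-symbol to ke ki ke kpi ke kpi ke ki ke ki ki ke ke ek kpi; joining the 15 pieces gives the next term.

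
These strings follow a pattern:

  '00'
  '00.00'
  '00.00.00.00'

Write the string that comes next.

Each string is two copies of the previous one joined by '.'.
Doubling 00.00.00.00 with '.' between the halves:

00.00.00.00.00.00.00.00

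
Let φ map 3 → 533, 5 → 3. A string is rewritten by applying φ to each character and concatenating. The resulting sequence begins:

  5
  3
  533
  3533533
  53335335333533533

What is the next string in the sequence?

35335335333533533353353353335335333533533

Applying the rule to each of the 17 symbols of 53335335333533533 gives the pieces 3 533 533 533 3 533 533 3 533 533 533 3 533 533 3 533 533, which concatenate to the answer.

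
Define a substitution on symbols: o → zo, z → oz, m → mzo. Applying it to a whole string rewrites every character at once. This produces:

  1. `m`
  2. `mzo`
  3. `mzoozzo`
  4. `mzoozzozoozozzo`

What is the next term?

Replace each of the 15 characters of mzoozzozoozozzo in place — mzo oz zo zo oz oz zo oz zo zo oz zo oz oz zo — and concatenate.

mzoozzozoozozzoozzozoozzoozozzo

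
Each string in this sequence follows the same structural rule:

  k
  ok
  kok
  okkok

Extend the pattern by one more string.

This is a Fibonacci-style word recurrence s(k) = s(k−2)·s(k−1): e.g. k·ok = kok.
The next term joins kok and okkok.

kokokkok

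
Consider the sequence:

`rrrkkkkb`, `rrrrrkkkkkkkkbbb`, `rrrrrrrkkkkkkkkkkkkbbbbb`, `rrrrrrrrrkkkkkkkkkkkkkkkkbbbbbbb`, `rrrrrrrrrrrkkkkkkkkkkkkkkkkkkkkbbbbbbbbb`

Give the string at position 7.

rrrrrrrrrrrrrrrkkkkkkkkkkkkkkkkkkkkkkkkkkkkbbbbbbbbbbbbb

Term n consists of 2n+1 r's, followed by 4n k's, followed by 2n-1 b's (n = 1, 2, …).
At n = 7 the blocks have lengths 15, 28, 13.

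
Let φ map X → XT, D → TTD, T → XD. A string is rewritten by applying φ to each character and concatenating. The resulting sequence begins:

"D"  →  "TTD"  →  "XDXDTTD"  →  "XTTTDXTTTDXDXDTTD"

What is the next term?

Replace each of the 17 characters of XTTTDXTTTDXDXDTTD in place — XT XD XD XD TTD XT XD XD XD TTD XT TTD XT TTD XD XD TTD — and concatenate.

XTXDXDXDTTDXTXDXDXDTTDXTTTDXTTTDXDXDTTD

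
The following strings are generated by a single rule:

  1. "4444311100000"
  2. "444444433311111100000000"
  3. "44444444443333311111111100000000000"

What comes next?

Reading off run lengths: 4 runs 4, 7, 10; 3 runs 1, 3, 5; 1 runs 3, 6, 9; 0 runs 5, 8, 11 — each is linear in n (n = 1, 2, …).
Setting n = 4 gives 13, 7, 12, 14 characters in each block.

4444444444444333333311111111111100000000000000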